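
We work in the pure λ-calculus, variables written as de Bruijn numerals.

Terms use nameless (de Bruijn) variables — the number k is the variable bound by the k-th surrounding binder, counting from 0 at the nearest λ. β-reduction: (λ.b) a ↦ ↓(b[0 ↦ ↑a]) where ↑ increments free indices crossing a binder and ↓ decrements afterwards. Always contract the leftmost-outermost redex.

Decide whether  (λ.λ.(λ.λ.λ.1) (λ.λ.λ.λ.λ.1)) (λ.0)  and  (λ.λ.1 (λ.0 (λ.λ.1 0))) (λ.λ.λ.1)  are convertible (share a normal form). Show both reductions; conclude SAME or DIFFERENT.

Answer: SAME — A ⇓ λ.λ.λ.1, B ⇓ λ.λ.λ.1

Reduction:
Term A:
  start: (λ.λ.(λ.λ.λ.1) (λ.λ.λ.λ.λ.1)) (λ.0)
  →1  λ.(λ.λ.λ.1) (λ.λ.λ.λ.λ.1)
  →2  λ.λ.λ.1

Term B:
  start: (λ.λ.1 (λ.0 (λ.λ.1 0))) (λ.λ.λ.1)
  →1  λ.(λ.λ.λ.1) (λ.0 (λ.λ.1 0))
  →2  λ.λ.λ.1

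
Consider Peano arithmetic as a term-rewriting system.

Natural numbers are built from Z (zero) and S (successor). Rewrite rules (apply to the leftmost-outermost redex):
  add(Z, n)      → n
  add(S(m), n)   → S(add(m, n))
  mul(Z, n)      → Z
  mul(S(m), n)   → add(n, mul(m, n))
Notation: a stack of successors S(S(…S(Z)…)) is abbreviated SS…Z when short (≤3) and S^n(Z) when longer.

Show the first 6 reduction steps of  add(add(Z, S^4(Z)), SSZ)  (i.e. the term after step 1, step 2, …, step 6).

Answer: after 6 steps: S^6(Z)

Derivation:
  start: add(add(Z, S^4(Z)), SSZ)
  →1  add(S^4(Z), SSZ)
  →2  S(add(SSSZ, SSZ))
  →3  S(S(add(SSZ, SSZ)))
  →4  S(S(S(add(SZ, SSZ))))
  →5  S(S(S(S(add(Z, SSZ)))))
  →6  S^6(Z)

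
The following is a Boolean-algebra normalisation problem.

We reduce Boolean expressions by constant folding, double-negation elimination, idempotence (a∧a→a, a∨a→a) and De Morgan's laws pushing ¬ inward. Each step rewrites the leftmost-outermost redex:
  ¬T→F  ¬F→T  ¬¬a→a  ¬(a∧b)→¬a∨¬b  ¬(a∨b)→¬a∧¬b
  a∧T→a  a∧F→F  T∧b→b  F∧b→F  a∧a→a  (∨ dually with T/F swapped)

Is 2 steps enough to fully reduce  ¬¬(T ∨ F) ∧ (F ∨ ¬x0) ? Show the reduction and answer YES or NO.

  start: ¬¬(T ∨ F) ∧ (F ∨ ¬x0)
  step 1: (T ∨ F) ∧ (F ∨ ¬x0)
  step 2: T ∧ (F ∨ ¬x0)

Answer: NO — after 2 steps the term is T ∧ (F ∨ ¬x0), not yet normal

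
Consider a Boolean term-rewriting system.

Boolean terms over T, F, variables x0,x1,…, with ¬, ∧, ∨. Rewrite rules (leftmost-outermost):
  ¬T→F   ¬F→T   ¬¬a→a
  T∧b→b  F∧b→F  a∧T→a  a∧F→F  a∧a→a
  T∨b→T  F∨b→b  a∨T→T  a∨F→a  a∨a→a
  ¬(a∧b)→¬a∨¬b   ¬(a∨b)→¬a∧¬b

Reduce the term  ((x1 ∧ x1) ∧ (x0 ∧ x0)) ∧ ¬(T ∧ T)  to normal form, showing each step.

Answer: normal form = F  (in 6 steps)

Derivation:
  start: ((x1 ∧ x1) ∧ (x0 ∧ x0)) ∧ ¬(T ∧ T)
  [1] (x1 ∧ (x0 ∧ x0)) ∧ ¬(T ∧ T)
  [2] (x1 ∧ x0) ∧ ¬(T ∧ T)
  [3] (x1 ∧ x0) ∧ (¬T ∨ ¬T)
  [4] (x1 ∧ x0) ∧ ¬T
  [5] (x1 ∧ x0) ∧ F
  [6] F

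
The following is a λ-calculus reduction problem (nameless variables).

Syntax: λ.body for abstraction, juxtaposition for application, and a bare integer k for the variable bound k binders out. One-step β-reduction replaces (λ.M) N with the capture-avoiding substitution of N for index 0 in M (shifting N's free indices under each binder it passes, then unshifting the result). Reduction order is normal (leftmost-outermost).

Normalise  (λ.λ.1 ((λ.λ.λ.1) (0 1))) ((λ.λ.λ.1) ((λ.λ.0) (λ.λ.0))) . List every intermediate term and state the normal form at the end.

Answer: normal form = λ.λ.λ.λ.1  (in 4 steps)

Derivation:
  start: (λ.λ.1 ((λ.λ.λ.1) (0 1))) ((λ.λ.λ.1) ((λ.λ.0) (λ.λ.0)))
  step 1: λ.(λ.λ.λ.1) ((λ.λ.0) (λ.λ.0)) ((λ.λ.λ.1) (0 ((λ.λ.λ.1) ((λ.λ.0) (λ.λ.0)))))
  step 2: λ.(λ.λ.1) ((λ.λ.λ.1) (0 ((λ.λ.λ.1) ((λ.λ.0) (λ.λ.0)))))
  step 3: λ.λ.(λ.λ.λ.1) (1 ((λ.λ.λ.1) ((λ.λ.0) (λ.λ.0))))
  step 4: λ.λ.λ.λ.1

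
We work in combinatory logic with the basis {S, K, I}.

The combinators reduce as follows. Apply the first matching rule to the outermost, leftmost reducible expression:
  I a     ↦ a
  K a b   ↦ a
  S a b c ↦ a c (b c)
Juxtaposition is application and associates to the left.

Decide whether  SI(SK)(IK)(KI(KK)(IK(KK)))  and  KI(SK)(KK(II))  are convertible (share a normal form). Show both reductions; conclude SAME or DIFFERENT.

Term A:
  start: SI(SK)(IK)(KI(KK)(IK(KK)))
  [1] I(IK)(SK(IK))(KI(KK)(IK(KK)))
  [2] IK(SK(IK))(KI(KK)(IK(KK)))
  [3] K(SK(IK))(KI(KK)(IK(KK)))
  [4] SK(IK)
  [5] SKK

Term B:
  start: KI(SK)(KK(II))
  [1] I(KK(II))
  [2] KK(II)
  [3] K

Answer: DIFFERENT — A ⇓ SKK, B ⇓ K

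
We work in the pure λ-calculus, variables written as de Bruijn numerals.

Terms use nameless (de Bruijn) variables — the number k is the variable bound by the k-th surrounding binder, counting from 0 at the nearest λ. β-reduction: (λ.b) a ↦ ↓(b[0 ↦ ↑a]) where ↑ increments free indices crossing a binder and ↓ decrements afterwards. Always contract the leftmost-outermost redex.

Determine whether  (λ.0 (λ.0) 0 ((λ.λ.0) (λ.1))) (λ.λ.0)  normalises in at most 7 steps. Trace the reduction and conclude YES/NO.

Answer: YES — reaches normal form λ.0 in 4 ≤ 7 steps

Working:
  start: (λ.0 (λ.0) 0 ((λ.λ.0) (λ.1))) (λ.λ.0)
  →1  (λ.λ.0) (λ.0) (λ.λ.0) ((λ.λ.0) (λ.λ.λ.0))
  →2  (λ.0) (λ.λ.0) ((λ.λ.0) (λ.λ.λ.0))
  →3  (λ.λ.0) ((λ.λ.0) (λ.λ.λ.0))
  →4  λ.0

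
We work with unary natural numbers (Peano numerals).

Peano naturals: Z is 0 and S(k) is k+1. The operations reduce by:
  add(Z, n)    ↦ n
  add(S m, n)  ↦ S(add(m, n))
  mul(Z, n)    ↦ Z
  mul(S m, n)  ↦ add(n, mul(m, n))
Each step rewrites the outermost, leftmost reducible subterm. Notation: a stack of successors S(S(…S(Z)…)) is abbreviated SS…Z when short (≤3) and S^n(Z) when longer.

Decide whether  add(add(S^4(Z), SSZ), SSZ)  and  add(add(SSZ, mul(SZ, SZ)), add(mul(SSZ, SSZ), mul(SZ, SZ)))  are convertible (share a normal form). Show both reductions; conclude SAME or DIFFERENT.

Answer: SAME — A ⇓ S^8(Z), B ⇓ S^8(Z)

Reduction:
Term A:
  start: add(add(S^4(Z), SSZ), SSZ)
  →1  add(S(add(SSSZ, SSZ)), SSZ)
  →2  S(add(add(SSSZ, SSZ), SSZ))
  →3  S(add(S(add(SSZ, SSZ)), SSZ))
  →4  S(S(add(add(SSZ, SSZ), SSZ)))
  →5  S(S(add(S(add(SZ, SSZ)), SSZ)))
  →6  S(S(S(add(add(SZ, SSZ), SSZ))))
  →7  S(S(S(add(S(add(Z, SSZ)), SSZ))))
  →8  S(S(S(S(add(add(Z, SSZ), SSZ)))))
  →9  S(S(S(S(add(SSZ, SSZ)))))
  →10  S(S(S(S(S(add(SZ, SSZ))))))
  →11  S(S(S(S(S(S(add(Z, SSZ)))))))
  →12  S^8(Z)

Term B:
  start: add(add(SSZ, mul(SZ, SZ)), add(mul(SSZ, SSZ), mul(SZ, SZ)))
  →1  add(S(add(SZ, mul(SZ, SZ))), add(mul(SSZ, SSZ), mul(SZ, SZ)))
  →2  S(add(add(SZ, mul(SZ, SZ)), add(mul(SSZ, SSZ), mul(SZ, SZ))))
  →3  S(add(S(add(Z, mul(SZ, SZ))), add(mul(SSZ, SSZ), mul(SZ, SZ))))
  →4  S(S(add(add(Z, mul(SZ, SZ)), add(mul(SSZ, SSZ), mul(SZ, SZ)))))
  →5  S(S(add(mul(SZ, SZ), add(mul(SSZ, SSZ), mul(SZ, SZ)))))
  →6  S(S(add(add(SZ, mul(Z, SZ)), add(mul(SSZ, SSZ), mul(SZ, SZ)))))
  →7  S(S(add(S(add(Z, mul(Z, SZ))), add(mul(SSZ, SSZ), mul(SZ, SZ)))))
  →8  S(S(S(add(add(Z, mul(Z, SZ)), add(mul(SSZ, SSZ), mul(SZ, SZ))))))
  →9  S(S(S(add(mul(Z, SZ), add(mul(SSZ, SSZ), mul(SZ, SZ))))))
  →10  S(S(S(add(Z, add(mul(SSZ, SSZ), mul(SZ, SZ))))))
  →11  S(S(S(add(mul(SSZ, SSZ), mul(SZ, SZ)))))
  →12  S(S(S(add(add(SSZ, mul(SZ, SSZ)), mul(SZ, SZ)))))
  →13  S(S(S(add(S(add(SZ, mul(SZ, SSZ))), mul(SZ, SZ)))))
  →14  S(S(S(S(add(add(SZ, mul(SZ, SSZ)), mul(SZ, SZ))))))
  →15  S(S(S(S(add(S(add(Z, mul(SZ, SSZ))), mul(SZ, SZ))))))
  →16  S(S(S(S(S(add(add(Z, mul(SZ, SSZ)), mul(SZ, SZ)))))))
  →17  S(S(S(S(S(add(mul(SZ, SSZ), mul(SZ, SZ)))))))
  →18  S(S(S(S(S(add(add(SSZ, mul(Z, SSZ)), mul(SZ, SZ)))))))
  →19  S(S(S(S(S(add(S(add(SZ, mul(Z, SSZ))), mul(SZ, SZ)))))))
  →20  S(S(S(S(S(S(add(add(SZ, mul(Z, SSZ)), mul(SZ, SZ))))))))
  →21  S(S(S(S(S(S(add(S(add(Z, mul(Z, SSZ))), mul(SZ, SZ))))))))
  →22  S(S(S(S(S(S(S(add(add(Z, mul(Z, SSZ)), mul(SZ, SZ)))))))))
  →23  S(S(S(S(S(S(S(add(mul(Z, SSZ), mul(SZ, SZ)))))))))
  →24  S(S(S(S(S(S(S(add(Z, mul(SZ, SZ)))))))))
  →25  S(S(S(S(S(S(S(mul(SZ, SZ))))))))
  →26  S(S(S(S(S(S(S(add(SZ, mul(Z, SZ)))))))))
  →27  S(S(S(S(S(S(S(S(add(Z, mul(Z, SZ))))))))))
  →28  S(S(S(S(S(S(S(S(mul(Z, SZ)))))))))
  →29  S^8(Z)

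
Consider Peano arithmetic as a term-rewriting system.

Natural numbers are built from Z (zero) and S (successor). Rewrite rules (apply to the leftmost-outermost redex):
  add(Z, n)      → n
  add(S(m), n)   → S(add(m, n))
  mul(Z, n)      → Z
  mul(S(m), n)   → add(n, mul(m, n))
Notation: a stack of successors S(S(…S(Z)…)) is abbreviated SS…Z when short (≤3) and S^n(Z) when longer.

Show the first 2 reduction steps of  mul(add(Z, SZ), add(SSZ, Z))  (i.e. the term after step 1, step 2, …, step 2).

Answer: after 2 steps: add(add(SSZ, Z), mul(Z, add(SSZ, Z)))

Reduction:
  start: mul(add(Z, SZ), add(SSZ, Z))
  [1] mul(SZ, add(SSZ, Z))
  [2] add(add(SSZ, Z), mul(Z, add(SSZ, Z)))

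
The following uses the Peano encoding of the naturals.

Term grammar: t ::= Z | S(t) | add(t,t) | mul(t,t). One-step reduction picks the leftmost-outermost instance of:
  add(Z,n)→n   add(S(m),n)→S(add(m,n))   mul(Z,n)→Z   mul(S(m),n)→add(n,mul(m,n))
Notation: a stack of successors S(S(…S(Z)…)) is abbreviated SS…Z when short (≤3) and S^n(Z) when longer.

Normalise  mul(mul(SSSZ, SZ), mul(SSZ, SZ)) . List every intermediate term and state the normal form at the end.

  start: mul(mul(SSSZ, SZ), mul(SSZ, SZ))
  [1] mul(add(SZ, mul(SSZ, SZ)), mul(SSZ, SZ))
  [2] mul(S(add(Z, mul(SSZ, SZ))), mul(SSZ, SZ))
  [3] add(mul(SSZ, SZ), mul(add(Z, mul(SSZ, SZ)), mul(SSZ, SZ)))
  [4] add(add(SZ, mul(SZ, SZ)), mul(add(Z, mul(SSZ, SZ)), mul(SSZ, SZ)))
  [5] add(S(add(Z, mul(SZ, SZ))), mul(add(Z, mul(SSZ, SZ)), mul(SSZ, SZ)))
  [6] S(add(add(Z, mul(SZ, SZ)), mul(add(Z, mul(SSZ, SZ)), mul(SSZ, SZ))))
  [7] S(add(mul(SZ, SZ), mul(add(Z, mul(SSZ, SZ)), mul(SSZ, SZ))))
  [8] S(add(add(SZ, mul(Z, SZ)), mul(add(Z, mul(SSZ, SZ)), mul(SSZ, SZ))))
  [9] S(add(S(add(Z, mul(Z, SZ))), mul(add(Z, mul(SSZ, SZ)), mul(SSZ, SZ))))
  [10] S(S(add(add(Z, mul(Z, SZ)), mul(add(Z, mul(SSZ, SZ)), mul(SSZ, SZ)))))
  [11] S(S(add(mul(Z, SZ), mul(add(Z, mul(SSZ, SZ)), mul(SSZ, SZ)))))
  [12] S(S(add(Z, mul(add(Z, mul(SSZ, SZ)), mul(SSZ, SZ)))))
  [13] S(S(mul(add(Z, mul(SSZ, SZ)), mul(SSZ, SZ))))
  [14] S(S(mul(mul(SSZ, SZ), mul(SSZ, SZ))))
  [15] S(S(mul(add(SZ, mul(SZ, SZ)), mul(SSZ, SZ))))
  [16] S(S(mul(S(add(Z, mul(SZ, SZ))), mul(SSZ, SZ))))
  [17] S(S(add(mul(SSZ, SZ), mul(add(Z, mul(SZ, SZ)), mul(SSZ, SZ)))))
  [18] S(S(add(add(SZ, mul(SZ, SZ)), mul(add(Z, mul(SZ, SZ)), mul(SSZ, SZ)))))
  [19] S(S(add(S(add(Z, mul(SZ, SZ))), mul(add(Z, mul(SZ, SZ)), mul(SSZ, SZ)))))
  [20] S(S(S(add(add(Z, mul(SZ, SZ)), mul(add(Z, mul(SZ, SZ)), mul(SSZ, SZ))))))
  [21] S(S(S(add(mul(SZ, SZ), mul(add(Z, mul(SZ, SZ)), mul(SSZ, SZ))))))
  [22] S(S(S(add(add(SZ, mul(Z, SZ)), mul(add(Z, mul(SZ, SZ)), mul(SSZ, SZ))))))
  [23] S(S(S(add(S(add(Z, mul(Z, SZ))), mul(add(Z, mul(SZ, SZ)), mul(SSZ, SZ))))))
  [24] S(S(S(S(add(add(Z, mul(Z, SZ)), mul(add(Z, mul(SZ, SZ)), mul(SSZ, SZ)))))))
  [25] S(S(S(S(add(mul(Z, SZ), mul(add(Z, mul(SZ, SZ)), mul(SSZ, SZ)))))))
  [26] S(S(S(S(add(Z, mul(add(Z, mul(SZ, SZ)), mul(SSZ, SZ)))))))
  [27] S(S(S(S(mul(add(Z, mul(SZ, SZ)), mul(SSZ, SZ))))))
  [28] S(S(S(S(mul(mul(SZ, SZ), mul(SSZ, SZ))))))
  [29] S(S(S(S(mul(add(SZ, mul(Z, SZ)), mul(SSZ, SZ))))))
  [30] S(S(S(S(mul(S(add(Z, mul(Z, SZ))), mul(SSZ, SZ))))))
  [31] S(S(S(S(add(mul(SSZ, SZ), mul(add(Z, mul(Z, SZ)), mul(SSZ, SZ)))))))
  [32] S(S(S(S(add(add(SZ, mul(SZ, SZ)), mul(add(Z, mul(Z, SZ)), mul(SSZ, SZ)))))))
  [33] S(S(S(S(add(S(add(Z, mul(SZ, SZ))), mul(add(Z, mul(Z, SZ)), mul(SSZ, SZ)))))))
  [34] S(S(S(S(S(add(add(Z, mul(SZ, SZ)), mul(add(Z, mul(Z, SZ)), mul(SSZ, SZ))))))))
  [35] S(S(S(S(S(add(mul(SZ, SZ), mul(add(Z, mul(Z, SZ)), mul(SSZ, SZ))))))))
  [36] S(S(S(S(S(add(add(SZ, mul(Z, SZ)), mul(add(Z, mul(Z, SZ)), mul(SSZ, SZ))))))))
  [37] S(S(S(S(S(add(S(add(Z, mul(Z, SZ))), mul(add(Z, mul(Z, SZ)), mul(SSZ, SZ))))))))
  [38] S(S(S(S(S(S(add(add(Z, mul(Z, SZ)), mul(add(Z, mul(Z, SZ)), mul(SSZ, SZ)))))))))
  [39] S(S(S(S(S(S(add(mul(Z, SZ), mul(add(Z, mul(Z, SZ)), mul(SSZ, SZ)))))))))
  [40] S(S(S(S(S(S(add(Z, mul(add(Z, mul(Z, SZ)), mul(SSZ, SZ)))))))))
  [41] S(S(S(S(S(S(mul(add(Z, mul(Z, SZ)), mul(SSZ, SZ))))))))
  [42] S(S(S(S(S(S(mul(mul(Z, SZ), mul(SSZ, SZ))))))))
  [43] S(S(S(S(S(S(mul(Z, mul(SSZ, SZ))))))))
  [44] S^6(Z)

Answer: normal form = S^6(Z)  (in 44 steps)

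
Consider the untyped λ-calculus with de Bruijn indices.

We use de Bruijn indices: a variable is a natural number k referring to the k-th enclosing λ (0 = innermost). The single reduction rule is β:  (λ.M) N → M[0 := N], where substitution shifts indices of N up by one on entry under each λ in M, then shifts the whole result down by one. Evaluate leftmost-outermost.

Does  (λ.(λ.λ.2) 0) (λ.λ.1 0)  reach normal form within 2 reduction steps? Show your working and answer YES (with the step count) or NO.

Answer: YES — reaches normal form λ.λ.λ.1 0 in 2 ≤ 2 steps

Reduction:
  start: (λ.(λ.λ.2) 0) (λ.λ.1 0)
  [1] (λ.λ.λ.λ.1 0) (λ.λ.1 0)
  [2] λ.λ.λ.1 0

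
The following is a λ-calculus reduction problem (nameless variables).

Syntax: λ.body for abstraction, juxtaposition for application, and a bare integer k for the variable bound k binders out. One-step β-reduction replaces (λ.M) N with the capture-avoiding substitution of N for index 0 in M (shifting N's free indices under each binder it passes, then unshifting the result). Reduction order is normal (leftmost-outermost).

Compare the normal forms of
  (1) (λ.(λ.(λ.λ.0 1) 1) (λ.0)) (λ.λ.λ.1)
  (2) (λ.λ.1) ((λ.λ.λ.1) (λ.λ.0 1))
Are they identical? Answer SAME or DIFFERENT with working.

Answer: DIFFERENT — A ⇓ λ.0 (λ.λ.λ.1), B ⇓ λ.λ.λ.1

Reduction:
Term A:
  start: (λ.(λ.(λ.λ.0 1) 1) (λ.0)) (λ.λ.λ.1)
  →1  (λ.(λ.λ.0 1) (λ.λ.λ.1)) (λ.0)
  →2  (λ.λ.0 1) (λ.λ.λ.1)
  →3  λ.0 (λ.λ.λ.1)

Term B:
  start: (λ.λ.1) ((λ.λ.λ.1) (λ.λ.0 1))
  →1  λ.(λ.λ.λ.1) (λ.λ.0 1)
  →2  λ.λ.λ.1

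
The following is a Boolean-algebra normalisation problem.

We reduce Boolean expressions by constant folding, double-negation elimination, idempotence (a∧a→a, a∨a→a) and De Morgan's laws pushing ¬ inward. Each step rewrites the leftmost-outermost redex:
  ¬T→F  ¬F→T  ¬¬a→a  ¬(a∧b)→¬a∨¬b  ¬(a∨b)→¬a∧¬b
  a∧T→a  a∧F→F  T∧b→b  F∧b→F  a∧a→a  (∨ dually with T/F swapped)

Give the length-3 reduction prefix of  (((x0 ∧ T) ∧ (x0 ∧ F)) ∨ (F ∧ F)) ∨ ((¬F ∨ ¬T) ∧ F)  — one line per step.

  start: (((x0 ∧ T) ∧ (x0 ∧ F)) ∨ (F ∧ F)) ∨ ((¬F ∨ ¬T) ∧ F)
  step 1: ((x0 ∧ (x0 ∧ F)) ∨ (F ∧ F)) ∨ ((¬F ∨ ¬T) ∧ F)
  step 2: ((x0 ∧ F) ∨ (F ∧ F)) ∨ ((¬F ∨ ¬T) ∧ F)
  step 3: (F ∨ (F ∧ F)) ∨ ((¬F ∨ ¬T) ∧ F)

Answer: after 3 steps: (F ∨ (F ∧ F)) ∨ ((¬F ∨ ¬T) ∧ F)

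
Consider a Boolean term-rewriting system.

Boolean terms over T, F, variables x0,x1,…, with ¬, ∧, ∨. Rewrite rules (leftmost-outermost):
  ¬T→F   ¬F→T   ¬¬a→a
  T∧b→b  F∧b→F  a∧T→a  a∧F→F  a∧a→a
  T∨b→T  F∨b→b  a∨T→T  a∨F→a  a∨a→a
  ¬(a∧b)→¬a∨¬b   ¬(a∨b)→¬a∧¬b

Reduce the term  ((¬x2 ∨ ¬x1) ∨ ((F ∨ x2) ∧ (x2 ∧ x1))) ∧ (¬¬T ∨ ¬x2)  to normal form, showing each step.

Answer: normal form = (¬x2 ∨ ¬x1) ∨ (x2 ∧ (x2 ∧ x1))  (in 4 steps)

Reduction:
  start: ((¬x2 ∨ ¬x1) ∨ ((F ∨ x2) ∧ (x2 ∧ x1))) ∧ (¬¬T ∨ ¬x2)
  step 1: ((¬x2 ∨ ¬x1) ∨ (x2 ∧ (x2 ∧ x1))) ∧ (¬¬T ∨ ¬x2)
  step 2: ((¬x2 ∨ ¬x1) ∨ (x2 ∧ (x2 ∧ x1))) ∧ (T ∨ ¬x2)
  step 3: ((¬x2 ∨ ¬x1) ∨ (x2 ∧ (x2 ∧ x1))) ∧ T
  step 4: (¬x2 ∨ ¬x1) ∨ (x2 ∧ (x2 ∧ x1))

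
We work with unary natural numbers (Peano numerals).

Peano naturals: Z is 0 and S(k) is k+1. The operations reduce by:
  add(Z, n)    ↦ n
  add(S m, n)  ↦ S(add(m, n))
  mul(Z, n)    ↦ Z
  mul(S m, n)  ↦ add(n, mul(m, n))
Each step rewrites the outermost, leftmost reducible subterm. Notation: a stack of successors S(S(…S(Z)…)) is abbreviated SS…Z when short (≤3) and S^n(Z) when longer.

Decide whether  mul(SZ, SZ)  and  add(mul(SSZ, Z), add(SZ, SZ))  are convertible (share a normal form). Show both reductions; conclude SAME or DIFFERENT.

Term A:
  start: mul(SZ, SZ)
  →1  add(SZ, mul(Z, SZ))
  →2  S(add(Z, mul(Z, SZ)))
  →3  S(mul(Z, SZ))
  →4  SZ

Term B:
  start: add(mul(SSZ, Z), add(SZ, SZ))
  →1  add(add(Z, mul(SZ, Z)), add(SZ, SZ))
  →2  add(mul(SZ, Z), add(SZ, SZ))
  →3  add(add(Z, mul(Z, Z)), add(SZ, SZ))
  →4  add(mul(Z, Z), add(SZ, SZ))
  →5  add(Z, add(SZ, SZ))
  →6  add(SZ, SZ)
  →7  S(add(Z, SZ))
  →8  SSZ

Answer: DIFFERENT — A ⇓ SZ, B ⇓ SSZ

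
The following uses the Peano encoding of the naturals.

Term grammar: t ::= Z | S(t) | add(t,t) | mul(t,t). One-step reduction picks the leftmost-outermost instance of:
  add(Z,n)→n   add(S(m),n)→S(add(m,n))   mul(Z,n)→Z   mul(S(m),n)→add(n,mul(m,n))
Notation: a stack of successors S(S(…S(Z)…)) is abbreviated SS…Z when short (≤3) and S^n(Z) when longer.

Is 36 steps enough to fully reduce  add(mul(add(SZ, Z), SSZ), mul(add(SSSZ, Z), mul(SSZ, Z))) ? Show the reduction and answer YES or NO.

  start: add(mul(add(SZ, Z), SSZ), mul(add(SSSZ, Z), mul(SSZ, Z)))
  [1] add(mul(S(add(Z, Z)), SSZ), mul(add(SSSZ, Z), mul(SSZ, Z)))
  [2] add(add(SSZ, mul(add(Z, Z), SSZ)), mul(add(SSSZ, Z), mul(SSZ, Z)))
  [3] add(S(add(SZ, mul(add(Z, Z), SSZ))), mul(add(SSSZ, Z), mul(SSZ, Z)))
  [4] S(add(add(SZ, mul(add(Z, Z), SSZ)), mul(add(SSSZ, Z), mul(SSZ, Z))))
  [5] S(add(S(add(Z, mul(add(Z, Z), SSZ))), mul(add(SSSZ, Z), mul(SSZ, Z))))
  [6] S(S(add(add(Z, mul(add(Z, Z), SSZ)), mul(add(SSSZ, Z), mul(SSZ, Z)))))
  [7] S(S(add(mul(add(Z, Z), SSZ), mul(add(SSSZ, Z), mul(SSZ, Z)))))
  [8] S(S(add(mul(Z, SSZ), mul(add(SSSZ, Z), mul(SSZ, Z)))))
  [9] S(S(add(Z, mul(add(SSSZ, Z), mul(SSZ, Z)))))
  [10] S(S(mul(add(SSSZ, Z), mul(SSZ, Z))))
  [11] S(S(mul(S(add(SSZ, Z)), mul(SSZ, Z))))
  [12] S(S(add(mul(SSZ, Z), mul(add(SSZ, Z), mul(SSZ, Z)))))
  [13] S(S(add(add(Z, mul(SZ, Z)), mul(add(SSZ, Z), mul(SSZ, Z)))))
  [14] S(S(add(mul(SZ, Z), mul(add(SSZ, Z), mul(SSZ, Z)))))
  [15] S(S(add(add(Z, mul(Z, Z)), mul(add(SSZ, Z), mul(SSZ, Z)))))
  [16] S(S(add(mul(Z, Z), mul(add(SSZ, Z), mul(SSZ, Z)))))
  [17] S(S(add(Z, mul(add(SSZ, Z), mul(SSZ, Z)))))
  [18] S(S(mul(add(SSZ, Z), mul(SSZ, Z))))
  [19] S(S(mul(S(add(SZ, Z)), mul(SSZ, Z))))
  [20] S(S(add(mul(SSZ, Z), mul(add(SZ, Z), mul(SSZ, Z)))))
  [21] S(S(add(add(Z, mul(SZ, Z)), mul(add(SZ, Z), mul(SSZ, Z)))))
  [22] S(S(add(mul(SZ, Z), mul(add(SZ, Z), mul(SSZ, Z)))))
  [23] S(S(add(add(Z, mul(Z, Z)), mul(add(SZ, Z), mul(SSZ, Z)))))
  [24] S(S(add(mul(Z, Z), mul(add(SZ, Z), mul(SSZ, Z)))))
  [25] S(S(add(Z, mul(add(SZ, Z), mul(SSZ, Z)))))
  [26] S(S(mul(add(SZ, Z), mul(SSZ, Z))))
  [27] S(S(mul(S(add(Z, Z)), mul(SSZ, Z))))
  [28] S(S(add(mul(SSZ, Z), mul(add(Z, Z), mul(SSZ, Z)))))
  [29] S(S(add(add(Z, mul(SZ, Z)), mul(add(Z, Z), mul(SSZ, Z)))))
  [30] S(S(add(mul(SZ, Z), mul(add(Z, Z), mul(SSZ, Z)))))
  [31] S(S(add(add(Z, mul(Z, Z)), mul(add(Z, Z), mul(SSZ, Z)))))
  [32] S(S(add(mul(Z, Z), mul(add(Z, Z), mul(SSZ, Z)))))
  [33] S(S(add(Z, mul(add(Z, Z), mul(SSZ, Z)))))
  [34] S(S(mul(add(Z, Z), mul(SSZ, Z))))
  [35] S(S(mul(Z, mul(SSZ, Z))))
  [36] SSZ

Answer: YES — reaches normal form SSZ in 36 ≤ 36 steps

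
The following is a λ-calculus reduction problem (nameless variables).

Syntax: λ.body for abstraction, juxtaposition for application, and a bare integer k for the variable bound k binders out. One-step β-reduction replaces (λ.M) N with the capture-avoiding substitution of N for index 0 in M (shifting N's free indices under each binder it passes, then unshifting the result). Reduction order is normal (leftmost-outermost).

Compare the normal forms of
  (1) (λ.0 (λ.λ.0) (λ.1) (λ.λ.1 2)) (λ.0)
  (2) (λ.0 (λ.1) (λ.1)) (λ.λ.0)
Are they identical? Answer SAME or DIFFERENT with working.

Answer: DIFFERENT — A ⇓ λ.λ.1 (λ.0), B ⇓ λ.λ.λ.0

Derivation:
Term A:
  start: (λ.0 (λ.λ.0) (λ.1) (λ.λ.1 2)) (λ.0)
  step 1: (λ.0) (λ.λ.0) (λ.λ.0) (λ.λ.1 (λ.0))
  step 2: (λ.λ.0) (λ.λ.0) (λ.λ.1 (λ.0))
  step 3: (λ.0) (λ.λ.1 (λ.0))
  step 4: λ.λ.1 (λ.0)

Term B:
  start: (λ.0 (λ.1) (λ.1)) (λ.λ.0)
  step 1: (λ.λ.0) (λ.λ.λ.0) (λ.λ.λ.0)
  step 2: (λ.0) (λ.λ.λ.0)
  step 3: λ.λ.λ.0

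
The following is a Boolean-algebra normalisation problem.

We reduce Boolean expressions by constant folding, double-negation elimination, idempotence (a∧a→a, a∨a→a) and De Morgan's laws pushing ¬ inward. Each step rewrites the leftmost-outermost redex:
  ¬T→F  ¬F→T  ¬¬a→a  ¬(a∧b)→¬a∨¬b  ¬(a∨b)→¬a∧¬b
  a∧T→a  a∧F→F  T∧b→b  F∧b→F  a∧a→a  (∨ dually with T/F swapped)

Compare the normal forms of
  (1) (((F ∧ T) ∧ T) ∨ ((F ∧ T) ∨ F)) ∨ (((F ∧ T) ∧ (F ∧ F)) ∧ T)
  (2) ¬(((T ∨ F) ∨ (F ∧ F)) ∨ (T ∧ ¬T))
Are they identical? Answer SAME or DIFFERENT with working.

Answer: SAME — A ⇓ F, B ⇓ F

Derivation:
Term A:
  start: (((F ∧ T) ∧ T) ∨ ((F ∧ T) ∨ F)) ∨ (((F ∧ T) ∧ (F ∧ F)) ∧ T)
  →1  ((F ∧ T) ∨ ((F ∧ T) ∨ F)) ∨ (((F ∧ T) ∧ (F ∧ F)) ∧ T)
  →2  (F ∨ ((F ∧ T) ∨ F)) ∨ (((F ∧ T) ∧ (F ∧ F)) ∧ T)
  →3  ((F ∧ T) ∨ F) ∨ (((F ∧ T) ∧ (F ∧ F)) ∧ T)
  →4  (F ∧ T) ∨ (((F ∧ T) ∧ (F ∧ F)) ∧ T)
  →5  F ∨ (((F ∧ T) ∧ (F ∧ F)) ∧ T)
  →6  ((F ∧ T) ∧ (F ∧ F)) ∧ T
  →7  (F ∧ T) ∧ (F ∧ F)
  →8  F ∧ (F ∧ F)
  →9  F

Term B:
  start: ¬(((T ∨ F) ∨ (F ∧ F)) ∨ (T ∧ ¬T))
  →1  ¬((T ∨ F) ∨ (F ∧ F)) ∧ ¬(T ∧ ¬T)
  →2  (¬(T ∨ F) ∧ ¬(F ∧ F)) ∧ ¬(T ∧ ¬T)
  →3  ((¬T ∧ ¬F) ∧ ¬(F ∧ F)) ∧ ¬(T ∧ ¬T)
  →4  ((F ∧ ¬F) ∧ ¬(F ∧ F)) ∧ ¬(T ∧ ¬T)
  →5  (F ∧ ¬(F ∧ F)) ∧ ¬(T ∧ ¬T)
  →6  F ∧ ¬(T ∧ ¬T)
  →7  F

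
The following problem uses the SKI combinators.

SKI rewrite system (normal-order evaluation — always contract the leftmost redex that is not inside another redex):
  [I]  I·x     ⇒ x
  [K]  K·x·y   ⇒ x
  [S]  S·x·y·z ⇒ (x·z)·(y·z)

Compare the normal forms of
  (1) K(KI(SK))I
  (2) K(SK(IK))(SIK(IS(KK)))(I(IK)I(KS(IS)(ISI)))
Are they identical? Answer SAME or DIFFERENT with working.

Answer: SAME — A ⇓ I, B ⇓ I

Reduction:
Term A:
  start: K(KI(SK))I
  step 1: KI(SK)
  step 2: I

Term B:
  start: K(SK(IK))(SIK(IS(KK)))(I(IK)I(KS(IS)(ISI)))
  step 1: SK(IK)(I(IK)I(KS(IS)(ISI)))
  step 2: K(I(IK)I(KS(IS)(ISI)))(IK(I(IK)I(KS(IS)(ISI))))
  step 3: I(IK)I(KS(IS)(ISI))
  step 4: IKI(KS(IS)(ISI))
  step 5: KI(KS(IS)(ISI))
  step 6: I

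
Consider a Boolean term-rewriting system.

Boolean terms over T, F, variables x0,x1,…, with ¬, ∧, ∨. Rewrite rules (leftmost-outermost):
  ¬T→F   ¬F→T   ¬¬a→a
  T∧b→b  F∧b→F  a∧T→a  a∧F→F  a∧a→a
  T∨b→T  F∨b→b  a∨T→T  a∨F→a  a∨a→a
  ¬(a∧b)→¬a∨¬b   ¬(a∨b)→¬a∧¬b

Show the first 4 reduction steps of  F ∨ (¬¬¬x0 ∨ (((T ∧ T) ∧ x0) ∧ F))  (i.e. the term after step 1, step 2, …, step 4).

  start: F ∨ (¬¬¬x0 ∨ (((T ∧ T) ∧ x0) ∧ F))
  →1  ¬¬¬x0 ∨ (((T ∧ T) ∧ x0) ∧ F)
  →2  ¬x0 ∨ (((T ∧ T) ∧ x0) ∧ F)
  →3  ¬x0 ∨ F
  →4  ¬x0

Answer: after 4 steps: ¬x0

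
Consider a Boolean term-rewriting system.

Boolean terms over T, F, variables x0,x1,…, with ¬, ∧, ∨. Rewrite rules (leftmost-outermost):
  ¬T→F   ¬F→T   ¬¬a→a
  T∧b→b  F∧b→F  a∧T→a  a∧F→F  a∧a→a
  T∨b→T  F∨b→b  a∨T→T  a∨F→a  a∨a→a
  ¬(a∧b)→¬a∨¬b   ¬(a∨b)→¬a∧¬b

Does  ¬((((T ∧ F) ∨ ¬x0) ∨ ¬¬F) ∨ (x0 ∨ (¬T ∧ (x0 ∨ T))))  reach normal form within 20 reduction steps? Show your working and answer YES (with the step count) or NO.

Answer: YES — reaches normal form x0 ∧ ¬x0 in 17 ≤ 20 steps

Reduction:
  start: ¬((((T ∧ F) ∨ ¬x0) ∨ ¬¬F) ∨ (x0 ∨ (¬T ∧ (x0 ∨ T))))
  →1  ¬(((T ∧ F) ∨ ¬x0) ∨ ¬¬F) ∧ ¬(x0 ∨ (¬T ∧ (x0 ∨ T)))
  →2  (¬((T ∧ F) ∨ ¬x0) ∧ ¬¬¬F) ∧ ¬(x0 ∨ (¬T ∧ (x0 ∨ T)))
  →3  ((¬(T ∧ F) ∧ ¬¬x0) ∧ ¬¬¬F) ∧ ¬(x0 ∨ (¬T ∧ (x0 ∨ T)))
  →4  (((¬T ∨ ¬F) ∧ ¬¬x0) ∧ ¬¬¬F) ∧ ¬(x0 ∨ (¬T ∧ (x0 ∨ T)))
  →5  (((F ∨ ¬F) ∧ ¬¬x0) ∧ ¬¬¬F) ∧ ¬(x0 ∨ (¬T ∧ (x0 ∨ T)))
  →6  ((¬F ∧ ¬¬x0) ∧ ¬¬¬F) ∧ ¬(x0 ∨ (¬T ∧ (x0 ∨ T)))
  →7  ((T ∧ ¬¬x0) ∧ ¬¬¬F) ∧ ¬(x0 ∨ (¬T ∧ (x0 ∨ T)))
  →8  (¬¬x0 ∧ ¬¬¬F) ∧ ¬(x0 ∨ (¬T ∧ (x0 ∨ T)))
  →9  (x0 ∧ ¬¬¬F) ∧ ¬(x0 ∨ (¬T ∧ (x0 ∨ T)))
  →10  (x0 ∧ ¬F) ∧ ¬(x0 ∨ (¬T ∧ (x0 ∨ T)))
  →11  (x0 ∧ T) ∧ ¬(x0 ∨ (¬T ∧ (x0 ∨ T)))
  →12  x0 ∧ ¬(x0 ∨ (¬T ∧ (x0 ∨ T)))
  →13  x0 ∧ (¬x0 ∧ ¬(¬T ∧ (x0 ∨ T)))
  →14  x0 ∧ (¬x0 ∧ (¬¬T ∨ ¬(x0 ∨ T)))
  →15  x0 ∧ (¬x0 ∧ (T ∨ ¬(x0 ∨ T)))
  →16  x0 ∧ (¬x0 ∧ T)
  →17  x0 ∧ ¬x0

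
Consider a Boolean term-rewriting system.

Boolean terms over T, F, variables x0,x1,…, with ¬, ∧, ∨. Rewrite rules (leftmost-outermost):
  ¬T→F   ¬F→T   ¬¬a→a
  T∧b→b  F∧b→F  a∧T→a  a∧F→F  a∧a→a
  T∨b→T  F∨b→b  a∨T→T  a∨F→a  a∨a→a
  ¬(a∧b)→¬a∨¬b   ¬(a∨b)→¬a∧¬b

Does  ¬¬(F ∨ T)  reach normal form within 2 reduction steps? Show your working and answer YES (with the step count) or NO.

Answer: YES — reaches normal form T in 2 ≤ 2 steps

Derivation:
  start: ¬¬(F ∨ T)
  →1  F ∨ T
  →2  T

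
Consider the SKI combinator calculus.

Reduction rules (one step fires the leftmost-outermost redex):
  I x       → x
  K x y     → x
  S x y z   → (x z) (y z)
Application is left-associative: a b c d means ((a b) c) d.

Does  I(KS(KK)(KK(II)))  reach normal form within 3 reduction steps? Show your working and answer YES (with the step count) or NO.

  start: I(KS(KK)(KK(II)))
  →1  KS(KK)(KK(II))
  →2  S(KK(II))
  →3  SK

Answer: YES — reaches normal form SK in 3 ≤ 3 steps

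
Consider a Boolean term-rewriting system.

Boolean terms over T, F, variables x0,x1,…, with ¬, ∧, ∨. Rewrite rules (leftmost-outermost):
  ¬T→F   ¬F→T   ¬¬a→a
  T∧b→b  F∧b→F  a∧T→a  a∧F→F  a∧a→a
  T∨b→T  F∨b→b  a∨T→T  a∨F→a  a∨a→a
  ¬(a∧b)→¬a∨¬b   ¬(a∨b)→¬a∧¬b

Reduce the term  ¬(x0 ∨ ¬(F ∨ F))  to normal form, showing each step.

Answer: normal form = F  (in 4 steps)

Derivation:
  start: ¬(x0 ∨ ¬(F ∨ F))
  →1  ¬x0 ∧ ¬¬(F ∨ F)
  →2  ¬x0 ∧ (F ∨ F)
  →3  ¬x0 ∧ F
  →4  F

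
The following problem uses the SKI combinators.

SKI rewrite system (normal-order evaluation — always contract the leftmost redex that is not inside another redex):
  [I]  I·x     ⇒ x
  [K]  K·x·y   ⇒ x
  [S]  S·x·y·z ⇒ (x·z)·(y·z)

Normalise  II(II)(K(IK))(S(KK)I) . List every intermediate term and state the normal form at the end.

Answer: normal form = K  (in 6 steps)

Derivation:
  start: II(II)(K(IK))(S(KK)I)
  [1] I(II)(K(IK))(S(KK)I)
  [2] II(K(IK))(S(KK)I)
  [3] I(K(IK))(S(KK)I)
  [4] K(IK)(S(KK)I)
  [5] IK
  [6] K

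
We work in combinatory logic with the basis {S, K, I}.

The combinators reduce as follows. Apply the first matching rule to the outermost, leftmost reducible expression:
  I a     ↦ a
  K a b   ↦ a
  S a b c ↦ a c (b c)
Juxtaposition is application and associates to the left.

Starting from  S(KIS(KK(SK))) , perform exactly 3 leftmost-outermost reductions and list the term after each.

  start: S(KIS(KK(SK)))
  →1  S(I(KK(SK)))
  →2  S(KK(SK))
  →3  SK

Answer: after 3 steps: SK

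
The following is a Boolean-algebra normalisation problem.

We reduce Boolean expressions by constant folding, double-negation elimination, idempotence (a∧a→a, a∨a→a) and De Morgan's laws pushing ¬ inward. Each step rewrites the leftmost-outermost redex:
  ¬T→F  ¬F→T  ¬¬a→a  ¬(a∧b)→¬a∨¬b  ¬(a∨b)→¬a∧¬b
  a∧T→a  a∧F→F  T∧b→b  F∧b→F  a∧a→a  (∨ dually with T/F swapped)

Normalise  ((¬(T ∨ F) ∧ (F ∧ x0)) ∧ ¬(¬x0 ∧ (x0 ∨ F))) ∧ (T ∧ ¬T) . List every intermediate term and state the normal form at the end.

Answer: normal form = F  (in 6 steps)

Reduction:
  start: ((¬(T ∨ F) ∧ (F ∧ x0)) ∧ ¬(¬x0 ∧ (x0 ∨ F))) ∧ (T ∧ ¬T)
  step 1: (((¬T ∧ ¬F) ∧ (F ∧ x0)) ∧ ¬(¬x0 ∧ (x0 ∨ F))) ∧ (T ∧ ¬T)
  step 2: (((F ∧ ¬F) ∧ (F ∧ x0)) ∧ ¬(¬x0 ∧ (x0 ∨ F))) ∧ (T ∧ ¬T)
  step 3: ((F ∧ (F ∧ x0)) ∧ ¬(¬x0 ∧ (x0 ∨ F))) ∧ (T ∧ ¬T)
  step 4: (F ∧ ¬(¬x0 ∧ (x0 ∨ F))) ∧ (T ∧ ¬T)
  step 5: F ∧ (T ∧ ¬T)
  step 6: F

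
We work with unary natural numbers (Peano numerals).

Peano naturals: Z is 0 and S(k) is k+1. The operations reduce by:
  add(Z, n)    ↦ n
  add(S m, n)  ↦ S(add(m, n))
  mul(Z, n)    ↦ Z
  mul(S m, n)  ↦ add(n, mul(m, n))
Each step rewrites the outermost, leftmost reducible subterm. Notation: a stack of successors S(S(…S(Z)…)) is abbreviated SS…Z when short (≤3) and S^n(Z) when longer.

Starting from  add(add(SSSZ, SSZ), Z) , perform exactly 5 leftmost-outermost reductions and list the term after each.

  start: add(add(SSSZ, SSZ), Z)
  step 1: add(S(add(SSZ, SSZ)), Z)
  step 2: S(add(add(SSZ, SSZ), Z))
  step 3: S(add(S(add(SZ, SSZ)), Z))
  step 4: S(S(add(add(SZ, SSZ), Z)))
  step 5: S(S(add(S(add(Z, SSZ)), Z)))

Answer: after 5 steps: S(S(add(S(add(Z, SSZ)), Z)))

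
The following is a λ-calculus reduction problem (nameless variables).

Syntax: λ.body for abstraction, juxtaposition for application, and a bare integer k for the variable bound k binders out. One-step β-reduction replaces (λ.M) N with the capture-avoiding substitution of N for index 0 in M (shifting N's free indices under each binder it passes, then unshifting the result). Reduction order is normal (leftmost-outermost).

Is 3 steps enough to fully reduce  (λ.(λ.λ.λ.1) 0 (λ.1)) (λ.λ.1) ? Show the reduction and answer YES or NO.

  start: (λ.(λ.λ.λ.1) 0 (λ.1)) (λ.λ.1)
  →1  (λ.λ.λ.1) (λ.λ.1) (λ.λ.λ.1)
  →2  (λ.λ.1) (λ.λ.λ.1)
  →3  λ.λ.λ.λ.1

Answer: YES — reaches normal form λ.λ.λ.λ.1 in 3 ≤ 3 steps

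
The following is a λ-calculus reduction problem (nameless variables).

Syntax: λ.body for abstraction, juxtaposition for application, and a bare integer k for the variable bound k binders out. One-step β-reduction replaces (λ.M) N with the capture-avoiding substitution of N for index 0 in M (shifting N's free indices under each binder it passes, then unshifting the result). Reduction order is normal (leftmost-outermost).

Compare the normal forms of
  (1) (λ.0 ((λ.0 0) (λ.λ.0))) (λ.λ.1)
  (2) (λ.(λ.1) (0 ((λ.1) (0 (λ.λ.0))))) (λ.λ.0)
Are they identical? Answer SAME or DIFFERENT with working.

Answer: SAME — A ⇓ λ.λ.0, B ⇓ λ.λ.0

Derivation:
Term A:
  start: (λ.0 ((λ.0 0) (λ.λ.0))) (λ.λ.1)
  step 1: (λ.λ.1) ((λ.0 0) (λ.λ.0))
  step 2: λ.(λ.0 0) (λ.λ.0)
  step 3: λ.(λ.λ.0) (λ.λ.0)
  step 4: λ.λ.0

Term B:
  start: (λ.(λ.1) (0 ((λ.1) (0 (λ.λ.0))))) (λ.λ.0)
  step 1: (λ.λ.λ.0) ((λ.λ.0) ((λ.λ.λ.0) ((λ.λ.0) (λ.λ.0))))
  step 2: λ.λ.0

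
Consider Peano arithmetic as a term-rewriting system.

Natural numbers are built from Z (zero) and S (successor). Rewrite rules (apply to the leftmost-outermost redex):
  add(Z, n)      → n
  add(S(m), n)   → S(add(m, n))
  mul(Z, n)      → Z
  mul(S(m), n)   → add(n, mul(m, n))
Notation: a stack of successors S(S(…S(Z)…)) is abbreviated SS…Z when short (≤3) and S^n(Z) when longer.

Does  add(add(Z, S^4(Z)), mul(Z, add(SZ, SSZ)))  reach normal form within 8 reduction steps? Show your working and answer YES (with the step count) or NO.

  start: add(add(Z, S^4(Z)), mul(Z, add(SZ, SSZ)))
  →1  add(S^4(Z), mul(Z, add(SZ, SSZ)))
  →2  S(add(SSSZ, mul(Z, add(SZ, SSZ))))
  →3  S(S(add(SSZ, mul(Z, add(SZ, SSZ)))))
  →4  S(S(S(add(SZ, mul(Z, add(SZ, SSZ))))))
  →5  S(S(S(S(add(Z, mul(Z, add(SZ, SSZ)))))))
  →6  S(S(S(S(mul(Z, add(SZ, SSZ))))))
  →7  S^4(Z)

Answer: YES — reaches normal form S^4(Z) in 7 ≤ 8 steps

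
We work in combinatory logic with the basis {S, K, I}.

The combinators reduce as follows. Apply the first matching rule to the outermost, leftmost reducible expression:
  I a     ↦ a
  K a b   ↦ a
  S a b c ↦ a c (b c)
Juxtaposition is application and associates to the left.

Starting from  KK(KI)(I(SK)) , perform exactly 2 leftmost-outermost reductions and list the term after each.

Answer: after 2 steps: K(SK)

Derivation:
  start: KK(KI)(I(SK))
  step 1: K(I(SK))
  step 2: K(SK)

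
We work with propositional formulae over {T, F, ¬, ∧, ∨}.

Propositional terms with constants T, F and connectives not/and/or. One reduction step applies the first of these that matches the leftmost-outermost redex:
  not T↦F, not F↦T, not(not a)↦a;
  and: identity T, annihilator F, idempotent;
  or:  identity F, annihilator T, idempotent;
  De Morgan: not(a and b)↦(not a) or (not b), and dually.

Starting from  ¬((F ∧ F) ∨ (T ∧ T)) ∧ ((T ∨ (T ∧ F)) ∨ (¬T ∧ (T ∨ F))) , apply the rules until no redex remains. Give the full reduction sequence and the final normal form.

Answer: normal form = F  (in 9 steps)

Reduction:
  start: ¬((F ∧ F) ∨ (T ∧ T)) ∧ ((T ∨ (T ∧ F)) ∨ (¬T ∧ (T ∨ F)))
  step 1: (¬(F ∧ F) ∧ ¬(T ∧ T)) ∧ ((T ∨ (T ∧ F)) ∨ (¬T ∧ (T ∨ F)))
  step 2: ((¬F ∨ ¬F) ∧ ¬(T ∧ T)) ∧ ((T ∨ (T ∧ F)) ∨ (¬T ∧ (T ∨ F)))
  step 3: (¬F ∧ ¬(T ∧ T)) ∧ ((T ∨ (T ∧ F)) ∨ (¬T ∧ (T ∨ F)))
  step 4: (T ∧ ¬(T ∧ T)) ∧ ((T ∨ (T ∧ F)) ∨ (¬T ∧ (T ∨ F)))
  step 5: ¬(T ∧ T) ∧ ((T ∨ (T ∧ F)) ∨ (¬T ∧ (T ∨ F)))
  step 6: (¬T ∨ ¬T) ∧ ((T ∨ (T ∧ F)) ∨ (¬T ∧ (T ∨ F)))
  step 7: ¬T ∧ ((T ∨ (T ∧ F)) ∨ (¬T ∧ (T ∨ F)))
  step 8: F ∧ ((T ∨ (T ∧ F)) ∨ (¬T ∧ (T ∨ F)))
  step 9: F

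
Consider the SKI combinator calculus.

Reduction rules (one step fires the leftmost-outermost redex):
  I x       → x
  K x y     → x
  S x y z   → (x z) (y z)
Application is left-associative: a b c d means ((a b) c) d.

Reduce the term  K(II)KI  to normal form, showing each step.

  start: K(II)KI
  →1  III
  →2  II
  →3  I

Answer: normal form = I  (in 3 steps)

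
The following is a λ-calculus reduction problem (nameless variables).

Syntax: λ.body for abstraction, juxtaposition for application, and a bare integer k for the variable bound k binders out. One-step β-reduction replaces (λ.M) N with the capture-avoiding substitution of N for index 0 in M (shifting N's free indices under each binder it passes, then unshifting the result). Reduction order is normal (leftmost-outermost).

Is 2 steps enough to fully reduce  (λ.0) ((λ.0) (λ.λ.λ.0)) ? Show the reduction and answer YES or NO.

  start: (λ.0) ((λ.0) (λ.λ.λ.0))
  [1] (λ.0) (λ.λ.λ.0)
  [2] λ.λ.λ.0

Answer: YES — reaches normal form λ.λ.λ.0 in 2 ≤ 2 steps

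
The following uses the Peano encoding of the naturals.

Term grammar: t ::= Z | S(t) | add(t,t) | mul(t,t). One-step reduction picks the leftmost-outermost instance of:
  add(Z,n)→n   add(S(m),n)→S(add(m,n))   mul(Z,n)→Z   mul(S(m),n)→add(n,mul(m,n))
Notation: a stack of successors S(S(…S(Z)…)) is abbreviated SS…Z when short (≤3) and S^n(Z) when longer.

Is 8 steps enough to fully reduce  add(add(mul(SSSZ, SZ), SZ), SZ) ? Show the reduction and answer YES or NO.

Answer: NO — after 8 steps the term is S(add(S(add(add(Z, mul(SZ, SZ)), SZ)), SZ)), not yet normal

Working:
  start: add(add(mul(SSSZ, SZ), SZ), SZ)
  step 1: add(add(add(SZ, mul(SSZ, SZ)), SZ), SZ)
  step 2: add(add(S(add(Z, mul(SSZ, SZ))), SZ), SZ)
  step 3: add(S(add(add(Z, mul(SSZ, SZ)), SZ)), SZ)
  step 4: S(add(add(add(Z, mul(SSZ, SZ)), SZ), SZ))
  step 5: S(add(add(mul(SSZ, SZ), SZ), SZ))
  step 6: S(add(add(add(SZ, mul(SZ, SZ)), SZ), SZ))
  step 7: S(add(add(S(add(Z, mul(SZ, SZ))), SZ), SZ))
  step 8: S(add(S(add(add(Z, mul(SZ, SZ)), SZ)), SZ))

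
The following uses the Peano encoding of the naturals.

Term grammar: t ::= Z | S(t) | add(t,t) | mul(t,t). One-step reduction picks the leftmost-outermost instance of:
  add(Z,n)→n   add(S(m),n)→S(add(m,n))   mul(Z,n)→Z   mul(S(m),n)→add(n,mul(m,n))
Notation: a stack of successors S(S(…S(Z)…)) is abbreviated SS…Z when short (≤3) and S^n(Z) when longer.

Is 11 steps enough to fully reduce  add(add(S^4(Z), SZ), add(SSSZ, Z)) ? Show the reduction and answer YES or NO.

Answer: NO — after 11 steps the term is S(S(S(S(S(add(SSSZ, Z)))))), not yet normal

Reduction:
  start: add(add(S^4(Z), SZ), add(SSSZ, Z))
  step 1: add(S(add(SSSZ, SZ)), add(SSSZ, Z))
  step 2: S(add(add(SSSZ, SZ), add(SSSZ, Z)))
  step 3: S(add(S(add(SSZ, SZ)), add(SSSZ, Z)))
  step 4: S(S(add(add(SSZ, SZ), add(SSSZ, Z))))
  step 5: S(S(add(S(add(SZ, SZ)), add(SSSZ, Z))))
  step 6: S(S(S(add(add(SZ, SZ), add(SSSZ, Z)))))
  step 7: S(S(S(add(S(add(Z, SZ)), add(SSSZ, Z)))))
  step 8: S(S(S(S(add(add(Z, SZ), add(SSSZ, Z))))))
  step 9: S(S(S(S(add(SZ, add(SSSZ, Z))))))
  step 10: S(S(S(S(S(add(Z, add(SSSZ, Z)))))))
  step 11: S(S(S(S(S(add(SSSZ, Z))))))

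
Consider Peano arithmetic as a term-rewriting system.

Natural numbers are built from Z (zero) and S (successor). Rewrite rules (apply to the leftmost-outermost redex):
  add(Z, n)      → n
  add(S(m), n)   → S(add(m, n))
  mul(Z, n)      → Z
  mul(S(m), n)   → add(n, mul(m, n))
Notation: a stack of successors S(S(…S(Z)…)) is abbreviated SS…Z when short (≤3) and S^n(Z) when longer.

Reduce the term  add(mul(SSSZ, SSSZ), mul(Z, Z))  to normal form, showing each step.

  start: add(mul(SSSZ, SSSZ), mul(Z, Z))
  →1  add(add(SSSZ, mul(SSZ, SSSZ)), mul(Z, Z))
  →2  add(S(add(SSZ, mul(SSZ, SSSZ))), mul(Z, Z))
  →3  S(add(add(SSZ, mul(SSZ, SSSZ)), mul(Z, Z)))
  →4  S(add(S(add(SZ, mul(SSZ, SSSZ))), mul(Z, Z)))
  →5  S(S(add(add(SZ, mul(SSZ, SSSZ)), mul(Z, Z))))
  →6  S(S(add(S(add(Z, mul(SSZ, SSSZ))), mul(Z, Z))))
  →7  S(S(S(add(add(Z, mul(SSZ, SSSZ)), mul(Z, Z)))))
  →8  S(S(S(add(mul(SSZ, SSSZ), mul(Z, Z)))))
  →9  S(S(S(add(add(SSSZ, mul(SZ, SSSZ)), mul(Z, Z)))))
  →10  S(S(S(add(S(add(SSZ, mul(SZ, SSSZ))), mul(Z, Z)))))
  →11  S(S(S(S(add(add(SSZ, mul(SZ, SSSZ)), mul(Z, Z))))))
  →12  S(S(S(S(add(S(add(SZ, mul(SZ, SSSZ))), mul(Z, Z))))))
  →13  S(S(S(S(S(add(add(SZ, mul(SZ, SSSZ)), mul(Z, Z)))))))
  →14  S(S(S(S(S(add(S(add(Z, mul(SZ, SSSZ))), mul(Z, Z)))))))
  →15  S(S(S(S(S(S(add(add(Z, mul(SZ, SSSZ)), mul(Z, Z))))))))
  →16  S(S(S(S(S(S(add(mul(SZ, SSSZ), mul(Z, Z))))))))
  →17  S(S(S(S(S(S(add(add(SSSZ, mul(Z, SSSZ)), mul(Z, Z))))))))
  →18  S(S(S(S(S(S(add(S(add(SSZ, mul(Z, SSSZ))), mul(Z, Z))))))))
  →19  S(S(S(S(S(S(S(add(add(SSZ, mul(Z, SSSZ)), mul(Z, Z)))))))))
  →20  S(S(S(S(S(S(S(add(S(add(SZ, mul(Z, SSSZ))), mul(Z, Z)))))))))
  →21  S(S(S(S(S(S(S(S(add(add(SZ, mul(Z, SSSZ)), mul(Z, Z))))))))))
  →22  S(S(S(S(S(S(S(S(add(S(add(Z, mul(Z, SSSZ))), mul(Z, Z))))))))))
  →23  S(S(S(S(S(S(S(S(S(add(add(Z, mul(Z, SSSZ)), mul(Z, Z)))))))))))
  →24  S(S(S(S(S(S(S(S(S(add(mul(Z, SSSZ), mul(Z, Z)))))))))))
  →25  S(S(S(S(S(S(S(S(S(add(Z, mul(Z, Z)))))))))))
  →26  S(S(S(S(S(S(S(S(S(mul(Z, Z))))))))))
  →27  S^9(Z)

Answer: normal form = S^9(Z)  (in 27 steps)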